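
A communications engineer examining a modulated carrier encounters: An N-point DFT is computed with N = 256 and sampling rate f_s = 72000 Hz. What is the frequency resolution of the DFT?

DFT frequency resolution = f_s / N
= 72000 / 256 = 1125/4 Hz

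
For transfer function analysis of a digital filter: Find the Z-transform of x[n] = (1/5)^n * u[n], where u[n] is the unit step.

The Z-transform of a^n * u[n] is z/(z-a) for |z| > |a|.
Here a = 1/5, so X(z) = z/(z - (1/5)) = 5z/(5z - 1)
ROC: |z| > 1/5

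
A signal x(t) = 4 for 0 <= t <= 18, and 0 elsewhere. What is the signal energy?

Energy = integral of |x(t)|^2 dt over the signal duration
= 4^2 * 18 = 16 * 18 = 288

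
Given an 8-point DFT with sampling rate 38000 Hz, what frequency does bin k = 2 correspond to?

The frequency of DFT bin k is: f_k = k * f_s / N
f_2 = 2 * 38000 / 8 = 9500 Hz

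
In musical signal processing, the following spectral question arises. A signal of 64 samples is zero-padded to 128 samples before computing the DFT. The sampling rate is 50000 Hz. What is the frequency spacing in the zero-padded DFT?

Original DFT: N = 64, resolution = f_s/N = 50000/64 = 3125/4 Hz
Zero-padded DFT: N = 128, resolution = f_s/N = 50000/128 = 3125/8 Hz
Zero-padding interpolates the spectrum (finer frequency grid)
but does NOT improve the true spectral resolution (ability to resolve close frequencies).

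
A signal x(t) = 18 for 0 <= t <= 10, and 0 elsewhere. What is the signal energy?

Energy = integral of |x(t)|^2 dt over the signal duration
= 18^2 * 10 = 324 * 10 = 3240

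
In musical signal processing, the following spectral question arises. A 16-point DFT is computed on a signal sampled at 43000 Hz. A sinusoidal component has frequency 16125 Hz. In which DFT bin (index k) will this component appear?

DFT frequency resolution = f_s/N = 43000/16 = 5375/2 Hz
Bin index k = f_signal / resolution = 16125 / 5375/2 = 6
The signal frequency 16125 Hz falls in DFT bin k = 6.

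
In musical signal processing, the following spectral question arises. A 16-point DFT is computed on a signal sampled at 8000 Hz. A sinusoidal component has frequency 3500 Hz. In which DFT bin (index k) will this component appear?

DFT frequency resolution = f_s/N = 8000/16 = 500 Hz
Bin index k = f_signal / resolution = 3500 / 500 = 7
The signal frequency 3500 Hz falls in DFT bin k = 7.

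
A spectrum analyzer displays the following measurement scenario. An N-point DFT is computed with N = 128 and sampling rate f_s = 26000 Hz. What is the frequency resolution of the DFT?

DFT frequency resolution = f_s / N
= 26000 / 128 = 1625/8 Hz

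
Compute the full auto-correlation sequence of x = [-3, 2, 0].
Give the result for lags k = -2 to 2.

r_xx[k] = sum_m x[m]*x[m+k], indexed from 0, for k = -2 to 2:
  r_xx[-2] = x[2]*x[0] = 0
  r_xx[-1] = x[1]*x[0] + x[2]*x[1] = -6
  r_xx[0] = x[0]*x[0] + x[1]*x[1] + x[2]*x[2] = 13
  r_xx[1] = x[0]*x[1] + x[1]*x[2] = -6
  r_xx[2] = x[0]*x[2] = 0
r_xx = [0, -6, 13, -6, 0]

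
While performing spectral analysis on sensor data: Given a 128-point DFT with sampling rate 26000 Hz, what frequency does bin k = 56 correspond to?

The frequency of DFT bin k is: f_k = k * f_s / N
f_56 = 56 * 26000 / 128 = 11375 Hz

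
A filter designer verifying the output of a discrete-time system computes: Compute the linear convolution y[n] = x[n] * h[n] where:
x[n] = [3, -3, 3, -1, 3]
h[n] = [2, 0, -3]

y[n] = sum_k x[k]*h[n-k]. Output length = len(x) + len(h) - 1 = 5 + 3 - 1 = 7.
y[0] = 3*2 = 6
y[1] = -3*2 + 3*0 = -6
y[2] = 3*2 + -3*0 + 3*-3 = -3
y[3] = -1*2 + 3*0 + -3*-3 = 7
y[4] = 3*2 + -1*0 + 3*-3 = -3
y[5] = 3*0 + -1*-3 = 3
y[6] = 3*-3 = -9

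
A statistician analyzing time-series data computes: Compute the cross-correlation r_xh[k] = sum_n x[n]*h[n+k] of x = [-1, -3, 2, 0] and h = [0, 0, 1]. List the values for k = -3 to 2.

Both sequences indexed from 0 and zero outside their support.
Lags with overlap: k = -3 to 2.
  r_xh[-3] = x[3]*h[0] = 0
  r_xh[-2] = x[2]*h[0] + x[3]*h[1] = 0
  r_xh[-1] = x[1]*h[0] + x[2]*h[1] + x[3]*h[2] = 0
  r_xh[0] = x[0]*h[0] + x[1]*h[1] + x[2]*h[2] = 2
  r_xh[1] = x[0]*h[1] + x[1]*h[2] = -3
  r_xh[2] = x[0]*h[2] = -1
r_xh = [0, 0, 0, 2, -3, -1] (for k = -3, ..., 2)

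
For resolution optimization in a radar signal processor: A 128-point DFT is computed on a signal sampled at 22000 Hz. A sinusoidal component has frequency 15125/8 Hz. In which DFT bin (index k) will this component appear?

DFT frequency resolution = f_s/N = 22000/128 = 1375/8 Hz
Bin index k = f_signal / resolution = 15125/8 / 1375/8 = 11
The signal frequency 15125/8 Hz falls in DFT bin k = 11.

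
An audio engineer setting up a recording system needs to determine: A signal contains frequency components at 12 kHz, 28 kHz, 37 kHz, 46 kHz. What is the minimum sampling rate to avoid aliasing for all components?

The highest frequency component is f_max = 46 kHz.
Nyquist rate = 2 * f_max = 2 * 46 kHz = 92 kHz.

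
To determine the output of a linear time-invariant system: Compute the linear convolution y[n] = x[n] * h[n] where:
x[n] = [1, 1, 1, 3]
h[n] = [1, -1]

y[n] = sum_k x[k]*h[n-k]. Output length = len(x) + len(h) - 1 = 4 + 2 - 1 = 5.
y[0] = 1*1 = 1
y[1] = 1*1 + 1*-1 = 0
y[2] = 1*1 + 1*-1 = 0
y[3] = 3*1 + 1*-1 = 2
y[4] = 3*-1 = -3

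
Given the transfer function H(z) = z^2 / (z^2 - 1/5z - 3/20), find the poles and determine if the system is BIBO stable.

Poles are roots of the denominator: z^2 - 1/5z - 3/20 = 0.
Quadratic formula: z = [-(-1/5) +/- sqrt((-1/5)^2 - 4*(-3/20))] / 2
Discriminant = 1/25 + 3/5 = 16/25; sqrt = 4/5.
z = (1/5 +/- 4/5) / 2 => z = 1/2 or z = -3/10.
|p1| = 1/2, |p2| = 3/10.
For BIBO stability, all poles must lie inside the unit circle (|p| < 1).
System is STABLE since both |p| < 1.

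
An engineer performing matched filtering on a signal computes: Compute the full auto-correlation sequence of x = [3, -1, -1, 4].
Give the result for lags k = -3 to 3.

r_xx[k] = sum_m x[m]*x[m+k], indexed from 0, for k = -3 to 3:
  r_xx[-3] = x[3]*x[0] = 12
  r_xx[-2] = x[2]*x[0] + x[3]*x[1] = -7
  r_xx[-1] = x[1]*x[0] + x[2]*x[1] + x[3]*x[2] = -6
  r_xx[0] = x[0]*x[0] + x[1]*x[1] + x[2]*x[2] + x[3]*x[3] = 27
  r_xx[1] = x[0]*x[1] + x[1]*x[2] + x[2]*x[3] = -6
  r_xx[2] = x[0]*x[2] + x[1]*x[3] = -7
  r_xx[3] = x[0]*x[3] = 12
r_xx = [12, -7, -6, 27, -6, -7, 12]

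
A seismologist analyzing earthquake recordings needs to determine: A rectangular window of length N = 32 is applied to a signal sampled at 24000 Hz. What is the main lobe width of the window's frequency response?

For a rectangular window of length N,
the main lobe width in frequency is 2*f_s/N.
= 2*24000/32 = 1500 Hz
This determines the minimum frequency separation for resolving two sinusoids.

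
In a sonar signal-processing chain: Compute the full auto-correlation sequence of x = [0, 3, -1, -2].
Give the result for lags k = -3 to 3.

r_xx[k] = sum_m x[m]*x[m+k], indexed from 0, for k = -3 to 3:
  r_xx[-3] = x[3]*x[0] = 0
  r_xx[-2] = x[2]*x[0] + x[3]*x[1] = -6
  r_xx[-1] = x[1]*x[0] + x[2]*x[1] + x[3]*x[2] = -1
  r_xx[0] = x[0]*x[0] + x[1]*x[1] + x[2]*x[2] + x[3]*x[3] = 14
  r_xx[1] = x[0]*x[1] + x[1]*x[2] + x[2]*x[3] = -1
  r_xx[2] = x[0]*x[2] + x[1]*x[3] = -6
  r_xx[3] = x[0]*x[3] = 0
r_xx = [0, -6, -1, 14, -1, -6, 0]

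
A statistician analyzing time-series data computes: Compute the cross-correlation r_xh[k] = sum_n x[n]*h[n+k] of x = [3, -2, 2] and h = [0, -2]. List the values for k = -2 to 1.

Both sequences indexed from 0 and zero outside their support.
Lags with overlap: k = -2 to 1.
  r_xh[-2] = x[2]*h[0] = 0
  r_xh[-1] = x[1]*h[0] + x[2]*h[1] = -4
  r_xh[0] = x[0]*h[0] + x[1]*h[1] = 4
  r_xh[1] = x[0]*h[1] = -6
r_xh = [0, -4, 4, -6] (for k = -2, ..., 1)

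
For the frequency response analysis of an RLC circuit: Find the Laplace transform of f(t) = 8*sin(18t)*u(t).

Standard pair: sin(wt)*u(t) <-> w/(s^2+w^2)
With w = 18: L{8*sin(18t)*u(t)} = 144/(s^2+324)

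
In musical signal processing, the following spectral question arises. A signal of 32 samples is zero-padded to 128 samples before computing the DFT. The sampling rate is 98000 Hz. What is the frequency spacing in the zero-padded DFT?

Original DFT: N = 32, resolution = f_s/N = 98000/32 = 6125/2 Hz
Zero-padded DFT: N = 128, resolution = f_s/N = 98000/128 = 6125/8 Hz
Zero-padding interpolates the spectrum (finer frequency grid)
but does NOT improve the true spectral resolution (ability to resolve close frequencies).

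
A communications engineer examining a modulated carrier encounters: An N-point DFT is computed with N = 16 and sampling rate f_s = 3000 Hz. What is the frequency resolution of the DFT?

DFT frequency resolution = f_s / N
= 3000 / 16 = 375/2 Hz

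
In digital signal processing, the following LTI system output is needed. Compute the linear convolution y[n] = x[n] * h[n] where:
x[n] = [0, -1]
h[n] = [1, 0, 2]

y[n] = sum_k x[k]*h[n-k]. Output length = len(x) + len(h) - 1 = 2 + 3 - 1 = 4.
y[0] = 0*1 = 0
y[1] = -1*1 + 0*0 = -1
y[2] = -1*0 + 0*2 = 0
y[3] = -1*2 = -2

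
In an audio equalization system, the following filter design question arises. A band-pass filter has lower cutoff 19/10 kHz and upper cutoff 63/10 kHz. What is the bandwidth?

Bandwidth = f_high - f_low
= 63/10 kHz - 19/10 kHz = 22/5 kHz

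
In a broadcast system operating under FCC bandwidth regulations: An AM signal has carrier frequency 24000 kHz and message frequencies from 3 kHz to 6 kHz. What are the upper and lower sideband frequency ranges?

Upper sideband (USB) = fc + [fm_low, fm_high] = 24000 + [3, 6] = [24003, 24006] kHz
Lower sideband (LSB) = fc - [fm_high, fm_low] = 24000 - [6, 3] = [23994, 23997] kHz
Total occupied spectrum: 23994 kHz to 24006 kHz (plus carrier at 24000 kHz)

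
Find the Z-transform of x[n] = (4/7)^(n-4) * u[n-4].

Time-shifting property: if X(z) = Z{x[n]}, then Z{x[n-d]} = z^(-d) * X(z)
X(z) = z/(z - 4/7) for x[n] = (4/7)^n * u[n]
Z{x[n-4]} = z^(-4) * z/(z - 4/7) = z^(-3)/(z - 4/7)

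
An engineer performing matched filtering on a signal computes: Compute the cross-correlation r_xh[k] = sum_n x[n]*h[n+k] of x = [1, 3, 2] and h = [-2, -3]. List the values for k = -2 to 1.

Both sequences indexed from 0 and zero outside their support.
Lags with overlap: k = -2 to 1.
  r_xh[-2] = x[2]*h[0] = -4
  r_xh[-1] = x[1]*h[0] + x[2]*h[1] = -12
  r_xh[0] = x[0]*h[0] + x[1]*h[1] = -11
  r_xh[1] = x[0]*h[1] = -3
r_xh = [-4, -12, -11, -3] (for k = -2, ..., 1)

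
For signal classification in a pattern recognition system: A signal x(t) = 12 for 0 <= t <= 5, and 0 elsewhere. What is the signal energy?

Energy = integral of |x(t)|^2 dt over the signal duration
= 12^2 * 5 = 144 * 5 = 720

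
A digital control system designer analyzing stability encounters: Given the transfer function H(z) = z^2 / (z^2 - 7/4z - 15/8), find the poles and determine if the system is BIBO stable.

Poles are roots of the denominator: z^2 - 7/4z - 15/8 = 0.
Quadratic formula: z = [-(-7/4) +/- sqrt((-7/4)^2 - 4*(-15/8))] / 2
Discriminant = 49/16 + 15/2 = 169/16; sqrt = 13/4.
z = (7/4 +/- 13/4) / 2 => z = 5/2 or z = -3/4.
|p1| = 5/2, |p2| = 3/4.
For BIBO stability, all poles must lie inside the unit circle (|p| < 1).
System is UNSTABLE since at least one |p| >= 1.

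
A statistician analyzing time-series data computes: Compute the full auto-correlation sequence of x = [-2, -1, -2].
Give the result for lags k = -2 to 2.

r_xx[k] = sum_m x[m]*x[m+k], indexed from 0, for k = -2 to 2:
  r_xx[-2] = x[2]*x[0] = 4
  r_xx[-1] = x[1]*x[0] + x[2]*x[1] = 4
  r_xx[0] = x[0]*x[0] + x[1]*x[1] + x[2]*x[2] = 9
  r_xx[1] = x[0]*x[1] + x[1]*x[2] = 4
  r_xx[2] = x[0]*x[2] = 4
r_xx = [4, 4, 9, 4, 4]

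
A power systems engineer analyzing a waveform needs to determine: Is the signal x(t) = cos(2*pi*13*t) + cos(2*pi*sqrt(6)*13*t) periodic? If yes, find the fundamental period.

f1 = 13 Hz, f2 = 13*sqrt(6) Hz
Ratio f2/f1 = sqrt(6), which is irrational.
Since the frequency ratio is irrational, no common period exists.
The signal is not periodic.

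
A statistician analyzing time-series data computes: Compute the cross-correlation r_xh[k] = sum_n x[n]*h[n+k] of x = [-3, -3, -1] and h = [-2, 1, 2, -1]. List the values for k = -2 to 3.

Both sequences indexed from 0 and zero outside their support.
Lags with overlap: k = -2 to 3.
  r_xh[-2] = x[2]*h[0] = 2
  r_xh[-1] = x[1]*h[0] + x[2]*h[1] = 5
  r_xh[0] = x[0]*h[0] + x[1]*h[1] + x[2]*h[2] = 1
  r_xh[1] = x[0]*h[1] + x[1]*h[2] + x[2]*h[3] = -8
  r_xh[2] = x[0]*h[2] + x[1]*h[3] = -3
  r_xh[3] = x[0]*h[3] = 3
r_xh = [2, 5, 1, -8, -3, 3] (for k = -2, ..., 3)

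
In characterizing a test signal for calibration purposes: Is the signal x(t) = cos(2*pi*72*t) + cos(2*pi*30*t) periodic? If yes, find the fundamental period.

f1 = 72 Hz, f2 = 30 Hz
Period T1 = 1/72, T2 = 1/30
Ratio T1/T2 = 30/72, which is rational.
The signal is periodic with fundamental period T = 1/GCD(72,30) = 1/6 s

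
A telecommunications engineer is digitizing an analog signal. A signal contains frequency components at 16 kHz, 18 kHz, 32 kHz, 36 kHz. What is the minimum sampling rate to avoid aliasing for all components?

The highest frequency component is f_max = 36 kHz.
Nyquist rate = 2 * f_max = 2 * 36 kHz = 72 kHz.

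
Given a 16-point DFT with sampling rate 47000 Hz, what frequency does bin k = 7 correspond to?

The frequency of DFT bin k is: f_k = k * f_s / N
f_7 = 7 * 47000 / 16 = 41125/2 Hz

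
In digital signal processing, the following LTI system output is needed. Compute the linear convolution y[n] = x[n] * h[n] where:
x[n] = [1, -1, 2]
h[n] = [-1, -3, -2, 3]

y[n] = sum_k x[k]*h[n-k]. Output length = len(x) + len(h) - 1 = 3 + 4 - 1 = 6.
y[0] = 1*-1 = -1
y[1] = -1*-1 + 1*-3 = -2
y[2] = 2*-1 + -1*-3 + 1*-2 = -1
y[3] = 2*-3 + -1*-2 + 1*3 = -1
y[4] = 2*-2 + -1*3 = -7
y[5] = 2*3 = 6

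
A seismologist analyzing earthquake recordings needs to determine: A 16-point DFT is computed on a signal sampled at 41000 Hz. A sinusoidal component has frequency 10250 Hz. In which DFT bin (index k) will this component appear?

DFT frequency resolution = f_s/N = 41000/16 = 5125/2 Hz
Bin index k = f_signal / resolution = 10250 / 5125/2 = 4
The signal frequency 10250 Hz falls in DFT bin k = 4.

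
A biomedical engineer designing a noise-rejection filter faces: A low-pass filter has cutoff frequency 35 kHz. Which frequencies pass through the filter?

A low-pass filter passes all frequencies below the cutoff frequency 35 kHz and attenuates higher frequencies.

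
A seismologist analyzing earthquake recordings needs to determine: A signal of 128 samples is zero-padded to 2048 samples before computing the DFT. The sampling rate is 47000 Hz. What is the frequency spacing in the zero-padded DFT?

Original DFT: N = 128, resolution = f_s/N = 47000/128 = 5875/16 Hz
Zero-padded DFT: N = 2048, resolution = f_s/N = 47000/2048 = 5875/256 Hz
Zero-padding interpolates the spectrum (finer frequency grid)
but does NOT improve the true spectral resolution (ability to resolve close frequencies).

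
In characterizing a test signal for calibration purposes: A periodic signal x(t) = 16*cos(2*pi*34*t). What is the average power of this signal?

Average power of A*cos(wt) is A^2/2.
P = 16^2 / 2 = 256/2 = 128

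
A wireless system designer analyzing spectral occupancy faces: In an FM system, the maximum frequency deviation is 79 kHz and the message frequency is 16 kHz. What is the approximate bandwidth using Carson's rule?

Carson's rule: BW = 2*(delta_f + f_m)
= 2*(79 + 16) kHz = 190 kHz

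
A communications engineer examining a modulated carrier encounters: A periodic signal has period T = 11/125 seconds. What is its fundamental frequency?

The fundamental frequency is the reciprocal of the period.
f = 1/T = 1/(11/125) = 125/11 Hz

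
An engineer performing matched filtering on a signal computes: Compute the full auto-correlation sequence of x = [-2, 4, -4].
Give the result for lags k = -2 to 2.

r_xx[k] = sum_m x[m]*x[m+k], indexed from 0, for k = -2 to 2:
  r_xx[-2] = x[2]*x[0] = 8
  r_xx[-1] = x[1]*x[0] + x[2]*x[1] = -24
  r_xx[0] = x[0]*x[0] + x[1]*x[1] + x[2]*x[2] = 36
  r_xx[1] = x[0]*x[1] + x[1]*x[2] = -24
  r_xx[2] = x[0]*x[2] = 8
r_xx = [8, -24, 36, -24, 8]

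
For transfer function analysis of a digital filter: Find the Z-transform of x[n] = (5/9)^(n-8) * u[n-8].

Time-shifting property: if X(z) = Z{x[n]}, then Z{x[n-d]} = z^(-d) * X(z)
X(z) = z/(z - 5/9) for x[n] = (5/9)^n * u[n]
Z{x[n-8]} = z^(-8) * z/(z - 5/9) = z^(-7)/(z - 5/9)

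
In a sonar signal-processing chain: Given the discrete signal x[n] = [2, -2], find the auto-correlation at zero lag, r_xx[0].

The auto-correlation at zero lag r_xx[0] equals the signal energy.
r_xx[0] = sum of x[n]^2 = 2^2 + (-2)^2
= 4 + 4 = 8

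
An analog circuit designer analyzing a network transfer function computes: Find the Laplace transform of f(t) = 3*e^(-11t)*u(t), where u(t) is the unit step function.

Standard Laplace transform pair:
e^(-at)*u(t) <-> 1/(s+a)
With a = 11: L{3*e^(-11t)*u(t)} = 3/(s+11), ROC: Re(s) > -11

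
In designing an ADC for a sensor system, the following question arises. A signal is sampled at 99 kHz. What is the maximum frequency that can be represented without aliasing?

The maximum frequency that can be represented without aliasing
is the Nyquist frequency: f_max = f_s / 2 = 99 kHz / 2 = 99/2 kHz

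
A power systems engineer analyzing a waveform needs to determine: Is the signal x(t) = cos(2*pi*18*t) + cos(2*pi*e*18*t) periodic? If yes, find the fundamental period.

f1 = 18 Hz, f2 = 18*e Hz
Ratio f2/f1 = e, which is irrational.
Since the frequency ratio is irrational, no common period exists.
The signal is not periodic.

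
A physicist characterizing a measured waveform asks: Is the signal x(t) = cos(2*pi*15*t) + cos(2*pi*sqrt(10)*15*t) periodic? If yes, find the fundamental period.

f1 = 15 Hz, f2 = 15*sqrt(10) Hz
Ratio f2/f1 = sqrt(10), which is irrational.
Since the frequency ratio is irrational, no common period exists.
The signal is not periodic.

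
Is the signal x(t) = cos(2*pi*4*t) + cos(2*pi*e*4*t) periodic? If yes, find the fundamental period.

f1 = 4 Hz, f2 = 4*e Hz
Ratio f2/f1 = e, which is irrational.
Since the frequency ratio is irrational, no common period exists.
The signal is not periodic.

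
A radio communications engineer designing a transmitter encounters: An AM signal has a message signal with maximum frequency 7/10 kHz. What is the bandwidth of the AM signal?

In AM (double-sideband), the bandwidth is twice the message frequency.
BW = 2 * f_m = 2 * 7/10 kHz = 7/5 kHz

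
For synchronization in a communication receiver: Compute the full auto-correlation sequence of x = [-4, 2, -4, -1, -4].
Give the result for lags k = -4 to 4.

r_xx[k] = sum_m x[m]*x[m+k], indexed from 0, for k = -4 to 4:
  r_xx[-4] = x[4]*x[0] = 16
  r_xx[-3] = x[3]*x[0] + x[4]*x[1] = -4
  r_xx[-2] = x[2]*x[0] + x[3]*x[1] + x[4]*x[2] = 30
  r_xx[-1] = x[1]*x[0] + x[2]*x[1] + x[3]*x[2] + x[4]*x[3] = -8
  r_xx[0] = x[0]*x[0] + x[1]*x[1] + x[2]*x[2] + x[3]*x[3] + x[4]*x[4] = 53
  r_xx[1] = x[0]*x[1] + x[1]*x[2] + x[2]*x[3] + x[3]*x[4] = -8
  r_xx[2] = x[0]*x[2] + x[1]*x[3] + x[2]*x[4] = 30
  r_xx[3] = x[0]*x[3] + x[1]*x[4] = -4
  r_xx[4] = x[0]*x[4] = 16
r_xx = [16, -4, 30, -8, 53, -8, 30, -4, 16]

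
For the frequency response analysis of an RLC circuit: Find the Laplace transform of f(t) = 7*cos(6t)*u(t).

Standard pair: cos(wt)*u(t) <-> s/(s^2+w^2)
With w = 6: L{7*cos(6t)*u(t)} = 7s/(s^2+36)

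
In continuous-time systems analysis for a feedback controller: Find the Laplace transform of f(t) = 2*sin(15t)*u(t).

Standard pair: sin(wt)*u(t) <-> w/(s^2+w^2)
With w = 15: L{2*sin(15t)*u(t)} = 30/(s^2+225)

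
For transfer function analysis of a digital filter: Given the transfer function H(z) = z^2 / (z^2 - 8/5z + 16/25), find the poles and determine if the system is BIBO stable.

Poles are roots of the denominator: z^2 - 8/5z + 16/25 = 0.
Quadratic formula: z = [-(-8/5) +/- sqrt((-8/5)^2 - 4*(16/25))] / 2
Discriminant = 64/25 - 64/25 = 0; sqrt = 0.
z = (8/5 +/- 0) / 2 = 4/5 (repeated root).
|p1| = 4/5, |p2| = 4/5.
For BIBO stability, all poles must lie inside the unit circle (|p| < 1).
System is STABLE since both |p| < 1.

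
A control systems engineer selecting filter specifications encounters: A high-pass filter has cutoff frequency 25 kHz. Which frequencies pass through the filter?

A high-pass filter passes all frequencies above the cutoff frequency 25 kHz and attenuates lower frequencies.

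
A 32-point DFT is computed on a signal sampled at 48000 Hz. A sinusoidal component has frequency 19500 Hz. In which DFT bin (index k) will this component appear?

DFT frequency resolution = f_s/N = 48000/32 = 1500 Hz
Bin index k = f_signal / resolution = 19500 / 1500 = 13
The signal frequency 19500 Hz falls in DFT bin k = 13.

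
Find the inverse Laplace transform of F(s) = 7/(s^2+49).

Standard pair: w/(s^2+w^2) <-> sin(wt)*u(t)
Recognize w^2 = 49, so w = 7; numerator 7 = 1*7.
f(t) = sin(7t)*u(t)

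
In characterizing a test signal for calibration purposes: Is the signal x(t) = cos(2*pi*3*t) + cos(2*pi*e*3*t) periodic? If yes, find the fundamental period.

f1 = 3 Hz, f2 = 3*e Hz
Ratio f2/f1 = e, which is irrational.
Since the frequency ratio is irrational, no common period exists.
The signal is not periodic.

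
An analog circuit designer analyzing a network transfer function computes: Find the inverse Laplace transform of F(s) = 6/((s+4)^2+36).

Standard pair: w/((s+a)^2+w^2) <-> e^(-at)*sin(wt)*u(t)
With a=4, w=6: f(t) = e^(-4t)*sin(6t)*u(t)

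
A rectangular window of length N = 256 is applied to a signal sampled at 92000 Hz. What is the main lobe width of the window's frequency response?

For a rectangular window of length N,
the main lobe width in frequency is 2*f_s/N.
= 2*92000/256 = 2875/4 Hz
This determines the minimum frequency separation for resolving two sinusoids.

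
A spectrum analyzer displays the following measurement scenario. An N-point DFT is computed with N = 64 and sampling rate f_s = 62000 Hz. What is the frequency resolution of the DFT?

DFT frequency resolution = f_s / N
= 62000 / 64 = 3875/4 Hz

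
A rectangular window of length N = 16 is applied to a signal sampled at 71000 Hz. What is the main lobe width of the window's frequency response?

For a rectangular window of length N,
the main lobe width in frequency is 2*f_s/N.
= 2*71000/16 = 8875 Hz
This determines the minimum frequency separation for resolving two sinusoids.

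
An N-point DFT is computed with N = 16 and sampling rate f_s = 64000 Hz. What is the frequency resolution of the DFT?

DFT frequency resolution = f_s / N
= 64000 / 16 = 4000 Hz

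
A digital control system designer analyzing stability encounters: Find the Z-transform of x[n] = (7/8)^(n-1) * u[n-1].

Time-shifting property: if X(z) = Z{x[n]}, then Z{x[n-d]} = z^(-d) * X(z)
X(z) = z/(z - 7/8) for x[n] = (7/8)^n * u[n]
Z{x[n-1]} = z^(-1) * z/(z - 7/8) = 1/(z - 7/8)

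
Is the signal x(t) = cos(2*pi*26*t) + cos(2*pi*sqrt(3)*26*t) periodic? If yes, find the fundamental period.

f1 = 26 Hz, f2 = 26*sqrt(3) Hz
Ratio f2/f1 = sqrt(3), which is irrational.
Since the frequency ratio is irrational, no common period exists.
The signal is not periodic.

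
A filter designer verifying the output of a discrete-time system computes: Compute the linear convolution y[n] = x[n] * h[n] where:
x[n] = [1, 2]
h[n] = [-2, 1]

y[n] = sum_k x[k]*h[n-k]. Output length = len(x) + len(h) - 1 = 2 + 2 - 1 = 3.
y[0] = 1*-2 = -2
y[1] = 2*-2 + 1*1 = -3
y[2] = 2*1 = 2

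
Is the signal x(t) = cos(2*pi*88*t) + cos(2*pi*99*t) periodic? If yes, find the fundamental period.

f1 = 88 Hz, f2 = 99 Hz
Period T1 = 1/88, T2 = 1/99
Ratio T1/T2 = 99/88, which is rational.
The signal is periodic with fundamental period T = 1/GCD(88,99) = 1/11 s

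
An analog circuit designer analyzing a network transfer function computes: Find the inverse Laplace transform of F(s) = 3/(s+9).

Standard pair: k/(s+a) <-> k*e^(-at)*u(t)
With k=3, a=9: f(t) = 3*e^(-9t)*u(t)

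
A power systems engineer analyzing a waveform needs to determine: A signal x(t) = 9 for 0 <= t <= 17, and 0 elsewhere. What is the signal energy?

Energy = integral of |x(t)|^2 dt over the signal duration
= 9^2 * 17 = 81 * 17 = 1377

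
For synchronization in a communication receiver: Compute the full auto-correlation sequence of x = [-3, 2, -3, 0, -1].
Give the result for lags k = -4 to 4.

r_xx[k] = sum_m x[m]*x[m+k], indexed from 0, for k = -4 to 4:
  r_xx[-4] = x[4]*x[0] = 3
  r_xx[-3] = x[3]*x[0] + x[4]*x[1] = -2
  r_xx[-2] = x[2]*x[0] + x[3]*x[1] + x[4]*x[2] = 12
  r_xx[-1] = x[1]*x[0] + x[2]*x[1] + x[3]*x[2] + x[4]*x[3] = -12
  r_xx[0] = x[0]*x[0] + x[1]*x[1] + x[2]*x[2] + x[3]*x[3] + x[4]*x[4] = 23
  r_xx[1] = x[0]*x[1] + x[1]*x[2] + x[2]*x[3] + x[3]*x[4] = -12
  r_xx[2] = x[0]*x[2] + x[1]*x[3] + x[2]*x[4] = 12
  r_xx[3] = x[0]*x[3] + x[1]*x[4] = -2
  r_xx[4] = x[0]*x[4] = 3
r_xx = [3, -2, 12, -12, 23, -12, 12, -2, 3]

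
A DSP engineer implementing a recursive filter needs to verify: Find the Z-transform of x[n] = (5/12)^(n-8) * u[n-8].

Time-shifting property: if X(z) = Z{x[n]}, then Z{x[n-d]} = z^(-d) * X(z)
X(z) = z/(z - 5/12) for x[n] = (5/12)^n * u[n]
Z{x[n-8]} = z^(-8) * z/(z - 5/12) = z^(-7)/(z - 5/12)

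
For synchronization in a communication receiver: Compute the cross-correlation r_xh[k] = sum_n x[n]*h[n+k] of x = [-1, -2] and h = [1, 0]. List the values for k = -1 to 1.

Both sequences indexed from 0 and zero outside their support.
Lags with overlap: k = -1 to 1.
  r_xh[-1] = x[1]*h[0] = -2
  r_xh[0] = x[0]*h[0] + x[1]*h[1] = -1
  r_xh[1] = x[0]*h[1] = 0
r_xh = [-2, -1, 0] (for k = -1, ..., 1)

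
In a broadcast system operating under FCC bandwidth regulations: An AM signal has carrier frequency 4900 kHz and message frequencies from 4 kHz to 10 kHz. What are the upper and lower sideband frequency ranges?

Upper sideband (USB) = fc + [fm_low, fm_high] = 4900 + [4, 10] = [4904, 4910] kHz
Lower sideband (LSB) = fc - [fm_high, fm_low] = 4900 - [10, 4] = [4890, 4896] kHz
Total occupied spectrum: 4890 kHz to 4910 kHz (plus carrier at 4900 kHz)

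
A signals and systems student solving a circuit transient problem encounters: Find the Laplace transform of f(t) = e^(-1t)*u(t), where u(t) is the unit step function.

Standard Laplace transform pair:
e^(-at)*u(t) <-> 1/(s+a)
With a = 1: L{e^(-1t)*u(t)} = 1/(s+1), ROC: Re(s) > -1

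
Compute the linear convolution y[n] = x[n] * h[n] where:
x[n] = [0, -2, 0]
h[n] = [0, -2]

y[n] = sum_k x[k]*h[n-k]. Output length = len(x) + len(h) - 1 = 3 + 2 - 1 = 4.
y[0] = 0*0 = 0
y[1] = -2*0 + 0*-2 = 0
y[2] = 0*0 + -2*-2 = 4
y[3] = 0*-2 = 0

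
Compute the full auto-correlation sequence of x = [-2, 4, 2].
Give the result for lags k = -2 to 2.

r_xx[k] = sum_m x[m]*x[m+k], indexed from 0, for k = -2 to 2:
  r_xx[-2] = x[2]*x[0] = -4
  r_xx[-1] = x[1]*x[0] + x[2]*x[1] = 0
  r_xx[0] = x[0]*x[0] + x[1]*x[1] + x[2]*x[2] = 24
  r_xx[1] = x[0]*x[1] + x[1]*x[2] = 0
  r_xx[2] = x[0]*x[2] = -4
r_xx = [-4, 0, 24, 0, -4]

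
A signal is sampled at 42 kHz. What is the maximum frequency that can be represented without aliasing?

The maximum frequency that can be represented without aliasing
is the Nyquist frequency: f_max = f_s / 2 = 42 kHz / 2 = 21 kHz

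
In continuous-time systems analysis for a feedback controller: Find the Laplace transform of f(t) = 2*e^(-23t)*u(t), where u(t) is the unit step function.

Standard Laplace transform pair:
e^(-at)*u(t) <-> 1/(s+a)
With a = 23: L{2*e^(-23t)*u(t)} = 2/(s+23), ROC: Re(s) > -23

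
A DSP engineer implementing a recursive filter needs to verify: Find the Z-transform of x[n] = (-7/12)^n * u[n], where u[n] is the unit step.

The Z-transform of a^n * u[n] is z/(z-a) for |z| > |a|.
Here a = -7/12, so X(z) = z/(z - (-7/12)) = 12z/(12z + 7)
ROC: |z| > 7/12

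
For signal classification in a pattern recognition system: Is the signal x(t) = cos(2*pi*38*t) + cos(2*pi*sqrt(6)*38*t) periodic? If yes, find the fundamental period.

f1 = 38 Hz, f2 = 38*sqrt(6) Hz
Ratio f2/f1 = sqrt(6), which is irrational.
Since the frequency ratio is irrational, no common period exists.
The signal is not periodic.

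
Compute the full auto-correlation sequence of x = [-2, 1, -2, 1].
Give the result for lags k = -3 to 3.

r_xx[k] = sum_m x[m]*x[m+k], indexed from 0, for k = -3 to 3:
  r_xx[-3] = x[3]*x[0] = -2
  r_xx[-2] = x[2]*x[0] + x[3]*x[1] = 5
  r_xx[-1] = x[1]*x[0] + x[2]*x[1] + x[3]*x[2] = -6
  r_xx[0] = x[0]*x[0] + x[1]*x[1] + x[2]*x[2] + x[3]*x[3] = 10
  r_xx[1] = x[0]*x[1] + x[1]*x[2] + x[2]*x[3] = -6
  r_xx[2] = x[0]*x[2] + x[1]*x[3] = 5
  r_xx[3] = x[0]*x[3] = -2
r_xx = [-2, 5, -6, 10, -6, 5, -2]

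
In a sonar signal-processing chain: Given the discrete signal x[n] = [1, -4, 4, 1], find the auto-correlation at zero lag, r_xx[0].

The auto-correlation at zero lag r_xx[0] equals the signal energy.
r_xx[0] = sum of x[n]^2 = 1^2 + (-4)^2 + 4^2 + 1^2
= 1 + 16 + 16 + 1 = 34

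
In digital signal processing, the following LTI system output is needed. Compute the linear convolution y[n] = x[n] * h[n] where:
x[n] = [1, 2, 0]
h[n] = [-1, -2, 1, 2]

y[n] = sum_k x[k]*h[n-k]. Output length = len(x) + len(h) - 1 = 3 + 4 - 1 = 6.
y[0] = 1*-1 = -1
y[1] = 2*-1 + 1*-2 = -4
y[2] = 0*-1 + 2*-2 + 1*1 = -3
y[3] = 0*-2 + 2*1 + 1*2 = 4
y[4] = 0*1 + 2*2 = 4
y[5] = 0*2 = 0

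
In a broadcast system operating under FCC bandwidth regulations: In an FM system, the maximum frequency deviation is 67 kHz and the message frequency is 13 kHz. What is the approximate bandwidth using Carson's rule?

Carson's rule: BW = 2*(delta_f + f_m)
= 2*(67 + 13) kHz = 160 kHz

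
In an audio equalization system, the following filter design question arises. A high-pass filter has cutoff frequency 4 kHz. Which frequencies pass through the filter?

A high-pass filter passes all frequencies above the cutoff frequency 4 kHz and attenuates lower frequencies.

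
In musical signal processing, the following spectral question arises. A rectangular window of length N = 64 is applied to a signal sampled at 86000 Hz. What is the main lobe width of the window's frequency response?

For a rectangular window of length N,
the main lobe width in frequency is 2*f_s/N.
= 2*86000/64 = 5375/2 Hz
This determines the minimum frequency separation for resolving two sinusoids.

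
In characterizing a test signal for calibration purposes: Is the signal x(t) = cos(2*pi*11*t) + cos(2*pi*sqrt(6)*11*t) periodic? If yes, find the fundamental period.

f1 = 11 Hz, f2 = 11*sqrt(6) Hz
Ratio f2/f1 = sqrt(6), which is irrational.
Since the frequency ratio is irrational, no common period exists.
The signal is not periodic.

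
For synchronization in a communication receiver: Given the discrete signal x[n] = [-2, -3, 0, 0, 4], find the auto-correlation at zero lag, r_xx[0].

The auto-correlation at zero lag r_xx[0] equals the signal energy.
r_xx[0] = sum of x[n]^2 = (-2)^2 + (-3)^2 + 0^2 + 0^2 + 4^2
= 4 + 9 + 0 + 0 + 16 = 29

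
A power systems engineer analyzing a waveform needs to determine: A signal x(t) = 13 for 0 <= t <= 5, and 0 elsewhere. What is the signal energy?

Energy = integral of |x(t)|^2 dt over the signal duration
= 13^2 * 5 = 169 * 5 = 845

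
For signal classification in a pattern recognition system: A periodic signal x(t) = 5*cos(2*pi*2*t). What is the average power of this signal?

Average power of A*cos(wt) is A^2/2.
P = 5^2 / 2 = 25/2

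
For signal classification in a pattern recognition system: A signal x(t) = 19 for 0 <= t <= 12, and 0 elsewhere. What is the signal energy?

Energy = integral of |x(t)|^2 dt over the signal duration
= 19^2 * 12 = 361 * 12 = 4332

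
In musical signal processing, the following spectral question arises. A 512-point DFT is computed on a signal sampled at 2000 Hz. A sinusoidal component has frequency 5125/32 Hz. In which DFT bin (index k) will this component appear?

DFT frequency resolution = f_s/N = 2000/512 = 125/32 Hz
Bin index k = f_signal / resolution = 5125/32 / 125/32 = 41
The signal frequency 5125/32 Hz falls in DFT bin k = 41.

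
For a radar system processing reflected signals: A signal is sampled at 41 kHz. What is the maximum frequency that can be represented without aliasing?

The maximum frequency that can be represented without aliasing
is the Nyquist frequency: f_max = f_s / 2 = 41 kHz / 2 = 41/2 kHz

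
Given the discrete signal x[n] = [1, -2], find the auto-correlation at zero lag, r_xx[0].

The auto-correlation at zero lag r_xx[0] equals the signal energy.
r_xx[0] = sum of x[n]^2 = 1^2 + (-2)^2
= 1 + 4 = 5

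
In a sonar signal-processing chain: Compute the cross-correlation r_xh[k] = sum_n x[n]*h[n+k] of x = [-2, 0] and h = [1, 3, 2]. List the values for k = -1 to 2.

Both sequences indexed from 0 and zero outside their support.
Lags with overlap: k = -1 to 2.
  r_xh[-1] = x[1]*h[0] = 0
  r_xh[0] = x[0]*h[0] + x[1]*h[1] = -2
  r_xh[1] = x[0]*h[1] + x[1]*h[2] = -6
  r_xh[2] = x[0]*h[2] = -4
r_xh = [0, -2, -6, -4] (for k = -1, ..., 2)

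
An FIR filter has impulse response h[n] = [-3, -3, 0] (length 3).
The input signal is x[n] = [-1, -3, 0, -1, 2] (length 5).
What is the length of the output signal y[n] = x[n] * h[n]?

For linear convolution, the output length is:
len(y) = len(x) + len(h) - 1 = 5 + 3 - 1 = 7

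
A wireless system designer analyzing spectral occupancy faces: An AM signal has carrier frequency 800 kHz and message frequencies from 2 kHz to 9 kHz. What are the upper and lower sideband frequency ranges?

Upper sideband (USB) = fc + [fm_low, fm_high] = 800 + [2, 9] = [802, 809] kHz
Lower sideband (LSB) = fc - [fm_high, fm_low] = 800 - [9, 2] = [791, 798] kHz
Total occupied spectrum: 791 kHz to 809 kHz (plus carrier at 800 kHz)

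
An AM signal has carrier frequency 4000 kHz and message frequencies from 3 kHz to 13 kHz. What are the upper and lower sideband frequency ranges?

Upper sideband (USB) = fc + [fm_low, fm_high] = 4000 + [3, 13] = [4003, 4013] kHz
Lower sideband (LSB) = fc - [fm_high, fm_low] = 4000 - [13, 3] = [3987, 3997] kHz
Total occupied spectrum: 3987 kHz to 4013 kHz (plus carrier at 4000 kHz)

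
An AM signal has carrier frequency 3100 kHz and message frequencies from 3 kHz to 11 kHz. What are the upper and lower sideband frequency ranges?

Upper sideband (USB) = fc + [fm_low, fm_high] = 3100 + [3, 11] = [3103, 3111] kHz
Lower sideband (LSB) = fc - [fm_high, fm_low] = 3100 - [11, 3] = [3089, 3097] kHz
Total occupied spectrum: 3089 kHz to 3111 kHz (plus carrier at 3100 kHz)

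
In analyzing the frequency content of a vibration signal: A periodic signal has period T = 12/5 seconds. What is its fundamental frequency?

The fundamental frequency is the reciprocal of the period.
f = 1/T = 1/(12/5) = 5/12 Hz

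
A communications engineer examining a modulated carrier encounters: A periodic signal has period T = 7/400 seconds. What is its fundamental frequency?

The fundamental frequency is the reciprocal of the period.
f = 1/T = 1/(7/400) = 400/7 Hz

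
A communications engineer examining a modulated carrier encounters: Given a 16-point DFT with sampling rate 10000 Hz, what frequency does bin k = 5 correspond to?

The frequency of DFT bin k is: f_k = k * f_s / N
f_5 = 5 * 10000 / 16 = 3125 Hz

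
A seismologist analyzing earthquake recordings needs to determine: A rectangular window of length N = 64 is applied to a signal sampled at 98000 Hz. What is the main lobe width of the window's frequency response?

For a rectangular window of length N,
the main lobe width in frequency is 2*f_s/N.
= 2*98000/64 = 6125/2 Hz
This determines the minimum frequency separation for resolving two sinusoids.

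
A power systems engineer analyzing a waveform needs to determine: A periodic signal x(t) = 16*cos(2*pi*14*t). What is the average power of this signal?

Average power of A*cos(wt) is A^2/2.
P = 16^2 / 2 = 256/2 = 128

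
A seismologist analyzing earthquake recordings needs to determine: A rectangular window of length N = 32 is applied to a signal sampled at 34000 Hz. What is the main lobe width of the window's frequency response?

For a rectangular window of length N,
the main lobe width in frequency is 2*f_s/N.
= 2*34000/32 = 2125 Hz
This determines the minimum frequency separation for resolving two sinusoids.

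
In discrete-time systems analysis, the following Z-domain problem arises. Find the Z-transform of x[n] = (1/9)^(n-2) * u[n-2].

Time-shifting property: if X(z) = Z{x[n]}, then Z{x[n-d]} = z^(-d) * X(z)
X(z) = z/(z - 1/9) for x[n] = (1/9)^n * u[n]
Z{x[n-2]} = z^(-2) * z/(z - 1/9) = z^(-1)/(z - 1/9)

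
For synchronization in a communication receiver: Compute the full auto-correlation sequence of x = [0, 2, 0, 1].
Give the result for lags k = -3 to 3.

r_xx[k] = sum_m x[m]*x[m+k], indexed from 0, for k = -3 to 3:
  r_xx[-3] = x[3]*x[0] = 0
  r_xx[-2] = x[2]*x[0] + x[3]*x[1] = 2
  r_xx[-1] = x[1]*x[0] + x[2]*x[1] + x[3]*x[2] = 0
  r_xx[0] = x[0]*x[0] + x[1]*x[1] + x[2]*x[2] + x[3]*x[3] = 5
  r_xx[1] = x[0]*x[1] + x[1]*x[2] + x[2]*x[3] = 0
  r_xx[2] = x[0]*x[2] + x[1]*x[3] = 2
  r_xx[3] = x[0]*x[3] = 0
r_xx = [0, 2, 0, 5, 0, 2, 0]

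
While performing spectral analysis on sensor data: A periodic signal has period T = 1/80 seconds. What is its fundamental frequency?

The fundamental frequency is the reciprocal of the period.
f = 1/T = 1/(1/80) = 80 Hz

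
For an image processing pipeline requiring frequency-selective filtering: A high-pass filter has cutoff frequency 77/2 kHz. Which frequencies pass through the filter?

A high-pass filter passes all frequencies above the cutoff frequency 77/2 kHz and attenuates lower frequencies.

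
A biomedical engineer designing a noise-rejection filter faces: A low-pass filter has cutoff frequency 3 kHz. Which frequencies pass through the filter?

A low-pass filter passes all frequencies below the cutoff frequency 3 kHz and attenuates higher frequencies.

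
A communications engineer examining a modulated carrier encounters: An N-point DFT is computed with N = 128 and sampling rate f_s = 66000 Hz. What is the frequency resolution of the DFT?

DFT frequency resolution = f_s / N
= 66000 / 128 = 4125/8 Hz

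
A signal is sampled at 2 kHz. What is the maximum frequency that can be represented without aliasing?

The maximum frequency that can be represented without aliasing
is the Nyquist frequency: f_max = f_s / 2 = 2 kHz / 2 = 1 kHz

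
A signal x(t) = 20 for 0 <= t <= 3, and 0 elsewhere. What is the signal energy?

Energy = integral of |x(t)|^2 dt over the signal duration
= 20^2 * 3 = 400 * 3 = 1200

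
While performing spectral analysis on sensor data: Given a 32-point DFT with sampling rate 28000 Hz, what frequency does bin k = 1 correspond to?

The frequency of DFT bin k is: f_k = k * f_s / N
f_1 = 1 * 28000 / 32 = 875 Hz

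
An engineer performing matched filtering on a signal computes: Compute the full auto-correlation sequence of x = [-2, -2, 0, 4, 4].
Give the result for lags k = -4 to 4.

r_xx[k] = sum_m x[m]*x[m+k], indexed from 0, for k = -4 to 4:
  r_xx[-4] = x[4]*x[0] = -8
  r_xx[-3] = x[3]*x[0] + x[4]*x[1] = -16
  r_xx[-2] = x[2]*x[0] + x[3]*x[1] + x[4]*x[2] = -8
  r_xx[-1] = x[1]*x[0] + x[2]*x[1] + x[3]*x[2] + x[4]*x[3] = 20
  r_xx[0] = x[0]*x[0] + x[1]*x[1] + x[2]*x[2] + x[3]*x[3] + x[4]*x[4] = 40
  r_xx[1] = x[0]*x[1] + x[1]*x[2] + x[2]*x[3] + x[3]*x[4] = 20
  r_xx[2] = x[0]*x[2] + x[1]*x[3] + x[2]*x[4] = -8
  r_xx[3] = x[0]*x[3] + x[1]*x[4] = -16
  r_xx[4] = x[0]*x[4] = -8
r_xx = [-8, -16, -8, 20, 40, 20, -8, -16, -8]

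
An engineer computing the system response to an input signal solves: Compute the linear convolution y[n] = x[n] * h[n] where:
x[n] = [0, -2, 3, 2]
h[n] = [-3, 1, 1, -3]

y[n] = sum_k x[k]*h[n-k]. Output length = len(x) + len(h) - 1 = 4 + 4 - 1 = 7.
y[0] = 0*-3 = 0
y[1] = -2*-3 + 0*1 = 6
y[2] = 3*-3 + -2*1 + 0*1 = -11
y[3] = 2*-3 + 3*1 + -2*1 + 0*-3 = -5
y[4] = 2*1 + 3*1 + -2*-3 = 11
y[5] = 2*1 + 3*-3 = -7
y[6] = 2*-3 = -6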